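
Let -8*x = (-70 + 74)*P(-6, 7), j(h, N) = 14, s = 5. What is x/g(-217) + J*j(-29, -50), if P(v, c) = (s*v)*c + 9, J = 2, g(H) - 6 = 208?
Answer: 12185/428 ≈ 28.470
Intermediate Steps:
g(H) = 214 (g(H) = 6 + 208 = 214)
P(v, c) = 9 + 5*c*v (P(v, c) = (5*v)*c + 9 = 5*c*v + 9 = 9 + 5*c*v)
x = 201/2 (x = -(-70 + 74)*(9 + 5*7*(-6))/8 = -(9 - 210)/2 = -(-201)/2 = -⅛*(-804) = 201/2 ≈ 100.50)
x/g(-217) + J*j(-29, -50) = (201/2)/214 + 2*14 = (201/2)*(1/214) + 28 = 201/428 + 28 = 12185/428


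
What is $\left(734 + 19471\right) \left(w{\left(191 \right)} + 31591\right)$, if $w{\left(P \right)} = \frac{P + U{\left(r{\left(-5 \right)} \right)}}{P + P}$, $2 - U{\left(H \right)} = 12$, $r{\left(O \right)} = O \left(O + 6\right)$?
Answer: $\frac{243832788315}{382} \approx 6.3831 \cdot 10^{8}$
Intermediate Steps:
$r{\left(O \right)} = O \left(6 + O\right)$
$U{\left(H \right)} = -10$ ($U{\left(H \right)} = 2 - 12 = -10$)
$w{\left(P \right)} = \frac{-10 + P}{2 P}$ ($w{\left(P \right)} = \frac{P - 10}{P + P} = \frac{-10 + P}{2 P}$)
$\left(734 + 19471\right) \left(w{\left(191 \right)} + 31591\right) = \left(734 + 19471\right) \left(\frac{-10 + 191}{2 \cdot 191} + 31591\right) = 20205 \left(\frac{1}{2} \cdot \frac{1}{191} \cdot 181 + 31591\right) = 20205 \left(\frac{181}{382} + 31591\right) = 20205 \cdot \frac{12067943}{382} = \frac{243832788315}{382}$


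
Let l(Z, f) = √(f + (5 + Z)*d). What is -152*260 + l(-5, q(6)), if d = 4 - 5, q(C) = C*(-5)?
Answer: -39520 + I*√30 ≈ -39520.0 + 5.4772*I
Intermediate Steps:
q(C) = -5*C
d = -1
l(Z, f) = √(-5 + f - Z) (l(Z, f) = √(f + (5 + Z)*(-1)) = √(f + (-5 - Z)) = √(-5 + f - Z))
-152*260 + l(-5, q(6)) = -152*260 + √(-5 - 5*6 - 1*(-5)) = -39520 + √(-5 - 30 + 5) = -39520 + √(-30) = -39520 + I*√30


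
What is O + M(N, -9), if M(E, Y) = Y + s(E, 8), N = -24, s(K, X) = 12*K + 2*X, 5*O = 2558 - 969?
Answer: 184/5 ≈ 36.800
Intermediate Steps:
O = 1589/5 (O = (2558 - 969)/5 = (⅕)*1589 = 1589/5 ≈ 317.80)
s(K, X) = 2*X + 12*K
M(E, Y) = 16 + Y + 12*E (M(E, Y) = Y + (2*8 + 12*E) = Y + (16 + 12*E) = 16 + Y + 12*E)
O + M(N, -9) = 1589/5 + (16 - 9 + 12*(-24)) = 1589/5 + (16 - 9 - 288) = 1589/5 - 281 = 184/5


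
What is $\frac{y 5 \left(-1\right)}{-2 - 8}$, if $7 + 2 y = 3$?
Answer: $-1$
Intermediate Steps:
$y = -2$ ($y = - \frac{7}{2} + \frac{1}{2} \cdot 3 = - \frac{7}{2} + \frac{3}{2} = -2$)
$\frac{y 5 \left(-1\right)}{-2 - 8} = \frac{\left(-2\right) 5 \left(-1\right)}{-2 - 8} = \frac{\left(-2\right) \left(-5\right)}{-10} = 10 \left(- \frac{1}{10}\right) = -1$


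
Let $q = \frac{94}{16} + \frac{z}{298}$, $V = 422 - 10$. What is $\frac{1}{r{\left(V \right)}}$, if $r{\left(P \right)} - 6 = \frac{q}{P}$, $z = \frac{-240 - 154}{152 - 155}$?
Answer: $\frac{1473312}{8862457} \approx 0.16624$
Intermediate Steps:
$V = 412$
$z = \frac{394}{3}$ ($z = - \frac{394}{-3} = \left(-394\right) \left(- \frac{1}{3}\right) = \frac{394}{3} \approx 131.33$)
$q = \frac{22585}{3576}$ ($q = \frac{94}{16} + \frac{394}{3 \cdot 298} = 94 \cdot \frac{1}{16} + \frac{394}{3} \cdot \frac{1}{298} = \frac{47}{8} + \frac{197}{447} = \frac{22585}{3576} \approx 6.3157$)
$r{\left(P \right)} = 6 + \frac{22585}{3576 P}$
$\frac{1}{r{\left(V \right)}} = \frac{1}{6 + \frac{22585}{3576 \cdot 412}} = \frac{1}{6 + \frac{22585}{3576} \cdot \frac{1}{412}} = \frac{1}{6 + \frac{22585}{1473312}} = \frac{1}{\frac{8862457}{1473312}} = \frac{1473312}{8862457}$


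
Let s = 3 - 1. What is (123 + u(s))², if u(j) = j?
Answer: 15625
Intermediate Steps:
s = 2
(123 + u(s))² = (123 + 2)² = 125² = 15625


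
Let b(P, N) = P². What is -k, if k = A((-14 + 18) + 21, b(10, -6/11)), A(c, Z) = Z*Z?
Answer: -10000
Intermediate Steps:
A(c, Z) = Z²
k = 10000 (k = (10²)² = 100² = 10000)
-k = -1*10000 = -10000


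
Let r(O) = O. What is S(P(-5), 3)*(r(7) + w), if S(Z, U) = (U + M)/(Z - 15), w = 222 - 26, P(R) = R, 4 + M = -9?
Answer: 203/2 ≈ 101.50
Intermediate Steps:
M = -13 (M = -4 - 9 = -13)
w = 196
S(Z, U) = (-13 + U)/(-15 + Z) (S(Z, U) = (U - 13)/(Z - 15) = (-13 + U)/(-15 + Z))
S(P(-5), 3)*(r(7) + w) = ((-13 + 3)/(-15 - 5))*(7 + 196) = (-10/(-20))*203 = -1/20*(-10)*203 = (½)*203 = 203/2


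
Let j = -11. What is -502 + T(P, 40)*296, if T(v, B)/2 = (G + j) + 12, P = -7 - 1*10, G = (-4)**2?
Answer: 9562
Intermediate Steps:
G = 16
P = -17 (P = -7 - 10 = -17)
T(v, B) = 34 (T(v, B) = 2*((16 - 11) + 12) = 2*(5 + 12) = 2*17 = 34)
-502 + T(P, 40)*296 = -502 + 34*296 = -502 + 10064 = 9562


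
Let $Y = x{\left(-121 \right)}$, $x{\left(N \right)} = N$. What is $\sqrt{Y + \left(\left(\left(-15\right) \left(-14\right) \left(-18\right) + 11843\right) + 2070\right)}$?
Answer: $2 \sqrt{2503} \approx 100.06$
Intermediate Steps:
$Y = -121$
$\sqrt{Y + \left(\left(\left(-15\right) \left(-14\right) \left(-18\right) + 11843\right) + 2070\right)} = \sqrt{-121 + \left(\left(\left(-15\right) \left(-14\right) \left(-18\right) + 11843\right) + 2070\right)} = \sqrt{-121 + \left(\left(210 \left(-18\right) + 11843\right) + 2070\right)} = \sqrt{-121 + \left(\left(-3780 + 11843\right) + 2070\right)} = \sqrt{-121 + \left(8063 + 2070\right)} = \sqrt{-121 + 10133} = \sqrt{10012} = 2 \sqrt{2503}$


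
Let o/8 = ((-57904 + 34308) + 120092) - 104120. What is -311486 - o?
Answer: -250494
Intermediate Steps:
o = -60992 (o = 8*(((-57904 + 34308) + 120092) - 104120) = 8*((-23596 + 120092) - 104120) = 8*(96496 - 104120) = 8*(-7624) = -60992)
-311486 - o = -311486 - 1*(-60992) = -311486 + 60992 = -250494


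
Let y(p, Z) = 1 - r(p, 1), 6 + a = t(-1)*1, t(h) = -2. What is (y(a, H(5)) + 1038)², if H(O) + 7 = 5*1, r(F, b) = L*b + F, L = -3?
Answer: 1102500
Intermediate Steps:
r(F, b) = F - 3*b (r(F, b) = -3*b + F = F - 3*b)
H(O) = -2 (H(O) = -7 + 5*1 = -7 + 5 = -2)
a = -8 (a = -6 - 2*1 = -6 - 2 = -8)
y(p, Z) = 4 - p (y(p, Z) = 1 - (p - 3*1) = 1 - (p - 3) = 1 - (-3 + p) = 1 + (3 - p) = 4 - p)
(y(a, H(5)) + 1038)² = ((4 - 1*(-8)) + 1038)² = ((4 + 8) + 1038)² = (12 + 1038)² = 1050² = 1102500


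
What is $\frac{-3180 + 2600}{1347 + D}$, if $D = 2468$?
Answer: $- \frac{116}{763} \approx -0.15203$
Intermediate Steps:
$\frac{-3180 + 2600}{1347 + D} = \frac{-3180 + 2600}{1347 + 2468} = - \frac{580}{3815} = \left(-580\right) \frac{1}{3815} = - \frac{116}{763}$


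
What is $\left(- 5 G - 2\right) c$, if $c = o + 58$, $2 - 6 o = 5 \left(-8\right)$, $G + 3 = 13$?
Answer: $-3380$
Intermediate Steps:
$G = 10$ ($G = -3 + 13 = 10$)
$o = 7$ ($o = \frac{1}{3} - \frac{5 \left(-8\right)}{6} = \frac{1}{3} - - \frac{20}{3} = \frac{1}{3} + \frac{20}{3} = 7$)
$c = 65$ ($c = 7 + 58 = 65$)
$\left(- 5 G - 2\right) c = \left(\left(-5\right) 10 - 2\right) 65 = \left(-50 - 2\right) 65 = \left(-52\right) 65 = -3380$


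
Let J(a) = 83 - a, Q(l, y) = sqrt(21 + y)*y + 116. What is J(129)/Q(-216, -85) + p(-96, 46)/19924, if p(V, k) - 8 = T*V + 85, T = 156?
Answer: -449279957/592559684 - 1955*I/29741 ≈ -0.7582 - 0.065734*I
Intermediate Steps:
p(V, k) = 93 + 156*V (p(V, k) = 8 + (156*V + 85) = 8 + (85 + 156*V) = 93 + 156*V)
Q(l, y) = 116 + y*sqrt(21 + y) (Q(l, y) = y*sqrt(21 + y) + 116 = 116 + y*sqrt(21 + y))
J(129)/Q(-216, -85) + p(-96, 46)/19924 = (83 - 1*129)/(116 - 85*sqrt(21 - 85)) + (93 + 156*(-96))/19924 = (83 - 129)/(116 - 680*I) + (93 - 14976)*(1/19924) = -46/(116 - 680*I) - 14883*1/19924 = -46*(116 + 680*I)/475856 - 14883/19924 = -23*(116 + 680*I)/237928 - 14883/19924 = -14883/19924 - 23*(116 + 680*I)/237928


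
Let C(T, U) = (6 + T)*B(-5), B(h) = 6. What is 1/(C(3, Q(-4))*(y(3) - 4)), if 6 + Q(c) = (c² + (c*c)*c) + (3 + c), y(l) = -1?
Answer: -1/270 ≈ -0.0037037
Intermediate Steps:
Q(c) = -3 + c + c² + c³ (Q(c) = -6 + ((c² + (c*c)*c) + (3 + c)) = -6 + ((c² + c²*c) + (3 + c)) = -6 + ((c² + c³) + (3 + c)) = -6 + (3 + c + c² + c³) = -3 + c + c² + c³)
C(T, U) = 36 + 6*T (C(T, U) = (6 + T)*6 = 36 + 6*T)
1/(C(3, Q(-4))*(y(3) - 4)) = 1/((36 + 6*3)*(-1 - 4)) = 1/((36 + 18)*(-5)) = 1/(54*(-5)) = 1/(-270) = -1/270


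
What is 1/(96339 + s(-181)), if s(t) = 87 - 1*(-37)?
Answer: 1/96463 ≈ 1.0367e-5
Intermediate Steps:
s(t) = 124 (s(t) = 87 + 37 = 124)
1/(96339 + s(-181)) = 1/(96339 + 124) = 1/96463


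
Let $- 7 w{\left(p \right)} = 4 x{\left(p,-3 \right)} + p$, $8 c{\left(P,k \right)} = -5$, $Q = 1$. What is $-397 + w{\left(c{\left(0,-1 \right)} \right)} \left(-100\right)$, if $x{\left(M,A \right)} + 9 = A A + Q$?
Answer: $- \frac{4883}{14} \approx -348.79$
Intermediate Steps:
$c{\left(P,k \right)} = - \frac{5}{8}$ ($c{\left(P,k \right)} = \frac{1}{8} \left(-5\right) = - \frac{5}{8}$)
$x{\left(M,A \right)} = -8 + A^{2}$ ($x{\left(M,A \right)} = -9 + \left(A A + 1\right) = -9 + \left(A^{2} + 1\right) = -9 + \left(1 + A^{2}\right) = -8 + A^{2}$)
$w{\left(p \right)} = - \frac{4}{7} - \frac{p}{7}$ ($w{\left(p \right)} = - \frac{4 \left(-8 + \left(-3\right)^{2}\right) + p}{7} = - \frac{4 \left(-8 + 9\right) + p}{7} = - \frac{4 \cdot 1 + p}{7} = - \frac{4 + p}{7} = - \frac{4}{7} - \frac{p}{7}$)
$-397 + w{\left(c{\left(0,-1 \right)} \right)} \left(-100\right) = -397 + \left(- \frac{4}{7} - - \frac{5}{56}\right) \left(-100\right) = -397 + \left(- \frac{4}{7} + \frac{5}{56}\right) \left(-100\right) = -397 - - \frac{675}{14} = -397 + \frac{675}{14} = - \frac{4883}{14}$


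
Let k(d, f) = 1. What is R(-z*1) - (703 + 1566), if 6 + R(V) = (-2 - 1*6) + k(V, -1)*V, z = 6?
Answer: -2289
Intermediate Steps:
R(V) = -14 + V (R(V) = -6 + ((-2 - 1*6) + 1*V) = -6 + ((-2 - 6) + V) = -6 + (-8 + V) = -14 + V)
R(-z*1) - (703 + 1566) = (-14 - 1*6*1) - (703 + 1566) = (-14 - 6*1) - 1*2269 = (-14 - 6) - 2269 = -20 - 2269 = -2289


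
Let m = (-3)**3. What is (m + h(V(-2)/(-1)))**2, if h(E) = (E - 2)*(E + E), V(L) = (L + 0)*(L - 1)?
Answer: 4761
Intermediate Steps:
V(L) = L*(-1 + L)
m = -27
h(E) = 2*E*(-2 + E) (h(E) = (-2 + E)*(2*E) = 2*E*(-2 + E))
(m + h(V(-2)/(-1)))**2 = (-27 + 2*(-2*(-1 - 2)/(-1))*(-2 - 2*(-1 - 2)/(-1)))**2 = (-27 + 2*(-2*(-3)*(-1))*(-2 - 2*(-3)*(-1)))**2 = (-27 + 2*(6*(-1))*(-2 + 6*(-1)))**2 = (-27 + 2*(-6)*(-2 - 6))**2 = (-27 + 2*(-6)*(-8))**2 = (-27 + 96)**2 = 69**2 = 4761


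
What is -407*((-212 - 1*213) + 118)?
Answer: 124949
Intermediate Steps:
-407*((-212 - 1*213) + 118) = -407*((-212 - 213) + 118) = -407*(-425 + 118) = -407*(-307) = 124949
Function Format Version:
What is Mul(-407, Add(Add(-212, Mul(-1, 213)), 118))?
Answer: 124949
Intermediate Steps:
Mul(-407, Add(Add(-212, Mul(-1, 213)), 118)) = Mul(-407, Add(Add(-212, -213), 118)) = Mul(-407, Add(-425, 118)) = Mul(-407, -307) = 124949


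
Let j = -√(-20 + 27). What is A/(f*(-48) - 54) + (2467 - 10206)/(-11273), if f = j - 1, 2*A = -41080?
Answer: -105395711/15117093 - 82160*√7/1341 ≈ -169.07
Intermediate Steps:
A = -20540 (A = (½)*(-41080) = -20540)
j = -√7 ≈ -2.6458
f = -1 - √7 (f = -√7 - 1 = -1 - √7 ≈ -3.6458)
A/(f*(-48) - 54) + (2467 - 10206)/(-11273) = -20540/((-1 - √7)*(-48) - 54) + (2467 - 10206)/(-11273) = -20540/((48 + 48*√7) - 54) - 7739*(-1/11273) = -20540/(-6 + 48*√7) + 7739/11273 = 7739/11273 - 20540/(-6 + 48*√7)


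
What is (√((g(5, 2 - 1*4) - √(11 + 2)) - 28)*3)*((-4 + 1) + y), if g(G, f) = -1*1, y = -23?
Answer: -78*I*√(29 + √13) ≈ -445.39*I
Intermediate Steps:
g(G, f) = -1
(√((g(5, 2 - 1*4) - √(11 + 2)) - 28)*3)*((-4 + 1) + y) = (√((-1 - √(11 + 2)) - 28)*3)*((-4 + 1) - 23) = (√((-1 - √13) - 28)*3)*(-3 - 23) = (√(-29 - √13)*3)*(-26) = (3*√(-29 - √13))*(-26) = -78*√(-29 - √13)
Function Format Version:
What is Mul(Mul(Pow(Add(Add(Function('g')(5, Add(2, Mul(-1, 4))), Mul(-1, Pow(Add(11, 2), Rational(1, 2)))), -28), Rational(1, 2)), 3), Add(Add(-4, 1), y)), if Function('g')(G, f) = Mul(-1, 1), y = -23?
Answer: Mul(-78, I, Pow(Add(29, Pow(13, Rational(1, 2))), Rational(1, 2))) ≈ Mul(-445.39, I)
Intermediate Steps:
Function('g')(G, f) = -1
Mul(Mul(Pow(Add(Add(Function('g')(5, Add(2, Mul(-1, 4))), Mul(-1, Pow(Add(11, 2), Rational(1, 2)))), -28), Rational(1, 2)), 3), Add(Add(-4, 1), y)) = Mul(Mul(Pow(Add(Add(-1, Mul(-1, Pow(Add(11, 2), Rational(1, 2)))), -28), Rational(1, 2)), 3), Add(Add(-4, 1), -23)) = Mul(Mul(Pow(Add(Add(-1, Mul(-1, Pow(13, Rational(1, 2)))), -28), Rational(1, 2)), 3), Add(-3, -23)) = Mul(Mul(Pow(Add(-29, Mul(-1, Pow(13, Rational(1, 2)))), Rational(1, 2)), 3), -26) = Mul(Mul(3, Pow(Add(-29, Mul(-1, Pow(13, Rational(1, 2)))), Rational(1, 2))), -26) = Mul(-78, Pow(Add(-29, Mul(-1, Pow(13, Rational(1, 2)))), Rational(1, 2)))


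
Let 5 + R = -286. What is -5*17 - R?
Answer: 206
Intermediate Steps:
R = -291 (R = -5 - 286 = -291)
-5*17 - R = -5*17 - 1*(-291) = -85 + 291 = 206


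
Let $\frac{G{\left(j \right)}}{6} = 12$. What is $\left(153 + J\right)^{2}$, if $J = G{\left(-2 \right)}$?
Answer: $50625$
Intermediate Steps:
$G{\left(j \right)} = 72$ ($G{\left(j \right)} = 6 \cdot 12 = 72$)
$J = 72$
$\left(153 + J\right)^{2} = \left(153 + 72\right)^{2} = 225^{2} = 50625$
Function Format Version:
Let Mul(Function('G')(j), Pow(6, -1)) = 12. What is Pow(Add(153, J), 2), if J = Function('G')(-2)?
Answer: 50625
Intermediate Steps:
Function('G')(j) = 72 (Function('G')(j) = Mul(6, 12) = 72)
J = 72
Pow(Add(153, J), 2) = Pow(Add(153, 72), 2) = Pow(225, 2) = 50625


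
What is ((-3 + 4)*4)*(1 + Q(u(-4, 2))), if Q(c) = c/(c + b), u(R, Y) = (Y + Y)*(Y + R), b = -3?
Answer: 76/11 ≈ 6.9091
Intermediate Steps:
u(R, Y) = 2*Y*(R + Y) (u(R, Y) = (2*Y)*(R + Y) = 2*Y*(R + Y))
Q(c) = c/(-3 + c) (Q(c) = c/(c - 3) = c/(-3 + c))
((-3 + 4)*4)*(1 + Q(u(-4, 2))) = ((-3 + 4)*4)*(1 + (2*2*(-4 + 2))/(-3 + 2*2*(-4 + 2))) = (1*4)*(1 + (2*2*(-2))/(-3 + 2*2*(-2))) = 4*(1 - 8/(-3 - 8)) = 4*(1 - 8/(-11)) = 4*(1 - 8*(-1/11)) = 4*(1 + 8/11) = 4*(19/11) = 76/11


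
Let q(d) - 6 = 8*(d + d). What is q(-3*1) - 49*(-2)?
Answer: 56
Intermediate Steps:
q(d) = 6 + 16*d (q(d) = 6 + 8*(d + d) = 6 + 8*(2*d) = 6 + 16*d)
q(-3*1) - 49*(-2) = (6 + 16*(-3*1)) - 49*(-2) = (6 + 16*(-3)) + 98 = (6 - 48) + 98 = -42 + 98 = 56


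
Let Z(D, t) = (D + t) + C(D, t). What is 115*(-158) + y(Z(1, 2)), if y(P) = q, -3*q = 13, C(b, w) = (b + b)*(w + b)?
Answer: -54523/3 ≈ -18174.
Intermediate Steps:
C(b, w) = 2*b*(b + w) (C(b, w) = (2*b)*(b + w) = 2*b*(b + w))
Z(D, t) = D + t + 2*D*(D + t) (Z(D, t) = (D + t) + 2*D*(D + t) = D + t + 2*D*(D + t))
q = -13/3 (q = -⅓*13 = -13/3 ≈ -4.3333)
y(P) = -13/3
115*(-158) + y(Z(1, 2)) = 115*(-158) - 13/3 = -18170 - 13/3 = -54523/3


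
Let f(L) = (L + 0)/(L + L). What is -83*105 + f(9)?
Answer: -17429/2 ≈ -8714.5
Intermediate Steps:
f(L) = 1/2 (f(L) = L/((2*L)) = L*(1/(2*L)) = 1/2)
-83*105 + f(9) = -83*105 + 1/2 = -8715 + 1/2 = -17429/2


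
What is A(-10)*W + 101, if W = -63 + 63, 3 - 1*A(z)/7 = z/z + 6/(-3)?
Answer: 101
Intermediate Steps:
A(z) = 28 (A(z) = 21 - 7*(z/z + 6/(-3)) = 21 - 7*(1 + 6*(-1/3)) = 21 - 7*(1 - 2) = 21 - 7*(-1) = 21 + 7 = 28)
W = 0
A(-10)*W + 101 = 28*0 + 101 = 0 + 101 = 101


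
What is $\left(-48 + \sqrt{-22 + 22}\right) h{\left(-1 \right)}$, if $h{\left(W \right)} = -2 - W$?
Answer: $48$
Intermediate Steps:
$\left(-48 + \sqrt{-22 + 22}\right) h{\left(-1 \right)} = \left(-48 + \sqrt{-22 + 22}\right) \left(-2 - -1\right) = \left(-48 + \sqrt{0}\right) \left(-2 + 1\right) = \left(-48 + 0\right) \left(-1\right) = \left(-48\right) \left(-1\right) = 48$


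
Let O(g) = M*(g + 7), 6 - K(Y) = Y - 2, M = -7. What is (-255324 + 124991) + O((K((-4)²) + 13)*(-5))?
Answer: -130207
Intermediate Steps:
K(Y) = 8 - Y (K(Y) = 6 - (Y - 2) = 6 - (-2 + Y) = 6 + (2 - Y) = 8 - Y)
O(g) = -49 - 7*g (O(g) = -7*(g + 7) = -7*(7 + g) = -49 - 7*g)
(-255324 + 124991) + O((K((-4)²) + 13)*(-5)) = (-255324 + 124991) + (-49 - 7*((8 - 1*(-4)²) + 13)*(-5)) = -130333 + (-49 - 7*((8 - 1*16) + 13)*(-5)) = -130333 + (-49 - 7*((8 - 16) + 13)*(-5)) = -130333 + (-49 - 7*(-8 + 13)*(-5)) = -130333 + (-49 - 35*(-5)) = -130333 + (-49 - 7*(-25)) = -130333 + (-49 + 175) = -130333 + 126 = -130207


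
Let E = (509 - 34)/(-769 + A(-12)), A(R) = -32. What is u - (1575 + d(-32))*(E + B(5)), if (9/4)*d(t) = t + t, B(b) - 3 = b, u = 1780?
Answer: -69749407/7209 ≈ -9675.3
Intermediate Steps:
B(b) = 3 + b
E = -475/801 (E = (509 - 34)/(-769 - 32) = 475/(-801) = 475*(-1/801) = -475/801 ≈ -0.59301)
d(t) = 8*t/9 (d(t) = 4*(t + t)/9 = 4*(2*t)/9 = 8*t/9)
u - (1575 + d(-32))*(E + B(5)) = 1780 - (1575 + (8/9)*(-32))*(-475/801 + (3 + 5)) = 1780 - (1575 - 256/9)*(-475/801 + 8) = 1780 - 13919*5933/(9*801) = 1780 - 1*82581427/7209 = 1780 - 82581427/7209 = -69749407/7209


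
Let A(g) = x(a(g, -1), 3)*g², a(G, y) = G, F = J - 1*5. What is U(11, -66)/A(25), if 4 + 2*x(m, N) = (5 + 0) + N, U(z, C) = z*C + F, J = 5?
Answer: -363/625 ≈ -0.58080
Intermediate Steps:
F = 0 (F = 5 - 1*5 = 5 - 5 = 0)
U(z, C) = C*z (U(z, C) = z*C + 0 = C*z + 0 = C*z)
x(m, N) = ½ + N/2 (x(m, N) = -2 + ((5 + 0) + N)/2 = -2 + (5 + N)/2 = -2 + (5/2 + N/2) = ½ + N/2)
A(g) = 2*g² (A(g) = (½ + (½)*3)*g² = (½ + 3/2)*g² = 2*g²)
U(11, -66)/A(25) = (-66*11)/((2*25²)) = -726/(2*625) = -726/1250 = -726*1/1250 = -363/625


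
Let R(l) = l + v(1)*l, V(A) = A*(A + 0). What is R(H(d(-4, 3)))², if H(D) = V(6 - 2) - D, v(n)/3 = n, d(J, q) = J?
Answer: 6400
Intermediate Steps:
V(A) = A² (V(A) = A*A = A²)
v(n) = 3*n
H(D) = 16 - D (H(D) = (6 - 2)² - D = 4² - D = 16 - D)
R(l) = 4*l (R(l) = l + (3*1)*l = l + 3*l = 4*l)
R(H(d(-4, 3)))² = (4*(16 - 1*(-4)))² = (4*(16 + 4))² = (4*20)² = 80² = 6400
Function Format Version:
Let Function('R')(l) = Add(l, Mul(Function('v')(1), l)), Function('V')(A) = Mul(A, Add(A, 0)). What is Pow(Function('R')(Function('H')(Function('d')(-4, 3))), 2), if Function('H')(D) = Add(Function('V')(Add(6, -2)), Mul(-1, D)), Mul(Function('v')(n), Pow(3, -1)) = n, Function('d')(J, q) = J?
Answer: 6400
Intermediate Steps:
Function('V')(A) = Pow(A, 2) (Function('V')(A) = Mul(A, A) = Pow(A, 2))
Function('v')(n) = Mul(3, n)
Function('H')(D) = Add(16, Mul(-1, D)) (Function('H')(D) = Add(Pow(Add(6, -2), 2), Mul(-1, D)) = Add(Pow(4, 2), Mul(-1, D)) = Add(16, Mul(-1, D)))
Function('R')(l) = Mul(4, l) (Function('R')(l) = Add(l, Mul(Mul(3, 1), l)) = Add(l, Mul(3, l)) = Mul(4, l))
Pow(Function('R')(Function('H')(Function('d')(-4, 3))), 2) = Pow(Mul(4, Add(16, Mul(-1, -4))), 2) = Pow(Mul(4, Add(16, 4)), 2) = Pow(Mul(4, 20), 2) = Pow(80, 2) = 6400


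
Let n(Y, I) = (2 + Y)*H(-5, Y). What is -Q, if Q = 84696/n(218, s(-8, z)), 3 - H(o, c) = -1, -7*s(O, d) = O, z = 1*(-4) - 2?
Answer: -10587/110 ≈ -96.245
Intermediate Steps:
z = -6 (z = -4 - 2 = -6)
s(O, d) = -O/7
H(o, c) = 4 (H(o, c) = 3 - 1*(-1) = 3 + 1 = 4)
n(Y, I) = 8 + 4*Y (n(Y, I) = (2 + Y)*4 = 8 + 4*Y)
Q = 10587/110 (Q = 84696/(8 + 4*218) = 84696/(8 + 872) = 84696/880 = 84696*(1/880) = 10587/110 ≈ 96.245)
-Q = -1*10587/110 = -10587/110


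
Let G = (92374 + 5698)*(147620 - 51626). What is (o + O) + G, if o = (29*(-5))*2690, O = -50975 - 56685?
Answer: 9413825858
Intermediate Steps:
G = 9414323568 (G = 98072*95994 = 9414323568)
O = -107660
o = -390050 (o = -145*2690 = -390050)
(o + O) + G = (-390050 - 107660) + 9414323568 = -497710 + 9414323568 = 9413825858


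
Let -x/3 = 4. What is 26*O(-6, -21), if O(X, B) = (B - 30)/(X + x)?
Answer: 221/3 ≈ 73.667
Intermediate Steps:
x = -12 (x = -3*4 = -12)
O(X, B) = (-30 + B)/(-12 + X) (O(X, B) = (B - 30)/(X - 12) = (-30 + B)/(-12 + X))
26*O(-6, -21) = 26*((-30 - 21)/(-12 - 6)) = 26*(-51/(-18)) = 26*(-1/18*(-51)) = 26*(17/6) = 221/3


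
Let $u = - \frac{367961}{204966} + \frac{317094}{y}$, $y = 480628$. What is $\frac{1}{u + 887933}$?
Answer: $\frac{12314049831}{10934037226230485} \approx 1.1262 \cdot 10^{-6}$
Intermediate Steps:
$u = - \frac{13982358838}{12314049831}$ ($u = - \frac{367961}{204966} + \frac{317094}{480628} = \left(-367961\right) \frac{1}{204966} + 317094 \cdot \frac{1}{480628} = - \frac{367961}{204966} + \frac{158547}{240314} = - \frac{13982358838}{12314049831} \approx -1.1355$)
$\frac{1}{u + 887933} = \frac{1}{- \frac{13982358838}{12314049831} + 887933} = \frac{1}{\frac{10934037226230485}{12314049831}} = \frac{12314049831}{10934037226230485}$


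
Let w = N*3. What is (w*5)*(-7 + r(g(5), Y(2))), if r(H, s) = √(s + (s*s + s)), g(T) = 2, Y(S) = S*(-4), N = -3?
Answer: 315 - 180*√3 ≈ 3.2309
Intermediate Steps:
Y(S) = -4*S
r(H, s) = √(s² + 2*s) (r(H, s) = √(s + (s² + s)) = √(s + (s + s²)) = √(s² + 2*s))
w = -9 (w = -3*3 = -9)
(w*5)*(-7 + r(g(5), Y(2))) = (-9*5)*(-7 + √((-4*2)*(2 - 4*2))) = -45*(-7 + √(-8*(2 - 8))) = -45*(-7 + √(-8*(-6))) = -45*(-7 + √48) = -45*(-7 + 4*√3) = 315 - 180*√3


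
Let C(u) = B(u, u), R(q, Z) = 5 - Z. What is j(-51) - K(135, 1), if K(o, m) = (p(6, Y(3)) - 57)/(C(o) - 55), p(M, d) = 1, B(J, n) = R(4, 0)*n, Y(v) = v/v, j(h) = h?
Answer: -7891/155 ≈ -50.910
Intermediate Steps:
Y(v) = 1
B(J, n) = 5*n (B(J, n) = (5 - 1*0)*n = (5 + 0)*n = 5*n)
C(u) = 5*u
K(o, m) = -56/(-55 + 5*o) (K(o, m) = (1 - 57)/(5*o - 55) = -56/(-55 + 5*o))
j(-51) - K(135, 1) = -51 - (-56)/(-55 + 5*135) = -51 - (-56)/(-55 + 675) = -51 - (-56)/620 = -51 - 1*(-14/155) = -51 + 14/155 = -7891/155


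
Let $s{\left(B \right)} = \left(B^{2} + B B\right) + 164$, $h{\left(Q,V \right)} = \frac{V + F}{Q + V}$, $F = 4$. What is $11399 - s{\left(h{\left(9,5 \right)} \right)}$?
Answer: $\frac{1100949}{98} \approx 11234.0$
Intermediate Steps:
$h{\left(Q,V \right)} = \frac{4 + V}{Q + V}$ ($h{\left(Q,V \right)} = \frac{V + 4}{Q + V} = \frac{4 + V}{Q + V}$)
$s{\left(B \right)} = 164 + 2 B^{2}$ ($s{\left(B \right)} = \left(B^{2} + B^{2}\right) + 164 = 2 B^{2} + 164 = 164 + 2 B^{2}$)
$11399 - s{\left(h{\left(9,5 \right)} \right)} = 11399 - \left(164 + 2 \left(\frac{4 + 5}{9 + 5}\right)^{2}\right) = 11399 - \left(164 + 2 \left(\frac{1}{14} \cdot 9\right)^{2}\right) = 11399 - \left(164 + 2 \left(\frac{9}{14}\right)^{2}\right) = 11399 - \left(164 + 2 \cdot \frac{81}{196}\right) = 11399 - \left(164 + \frac{81}{98}\right) = 11399 - \frac{16153}{98} = \frac{1100949}{98}$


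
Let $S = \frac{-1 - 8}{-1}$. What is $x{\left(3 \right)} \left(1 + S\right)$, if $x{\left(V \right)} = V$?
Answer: $30$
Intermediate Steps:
$S = 9$ ($S = \left(-1 - 8\right) \left(-1\right) = \left(-9\right) \left(-1\right) = 9$)
$x{\left(3 \right)} \left(1 + S\right) = 3 \left(1 + 9\right) = 3 \cdot 10 = 30$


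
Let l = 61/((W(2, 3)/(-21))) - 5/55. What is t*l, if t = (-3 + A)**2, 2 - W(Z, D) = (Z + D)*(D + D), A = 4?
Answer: 2009/44 ≈ 45.659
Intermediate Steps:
W(Z, D) = 2 - 2*D*(D + Z) (W(Z, D) = 2 - (Z + D)*(D + D) = 2 - (D + Z)*2*D = 2 - 2*D*(D + Z))
t = 1 (t = (-3 + 4)**2 = 1**2 = 1)
l = 2009/44 (l = 61/(((2 - 2*3**2 - 2*3*2)/(-21))) - 5/55 = 61/(((2 - 2*9 - 12)*(-1/21))) - 5*1/55 = 61/(((2 - 18 - 12)*(-1/21))) - 1/11 = 61/((-28*(-1/21))) - 1/11 = 61/(4/3) - 1/11 = 61*(3/4) - 1/11 = 183/4 - 1/11 = 2009/44 ≈ 45.659)
t*l = 1*(2009/44) = 2009/44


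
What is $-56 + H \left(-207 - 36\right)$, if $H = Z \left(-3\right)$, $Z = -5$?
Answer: $-3701$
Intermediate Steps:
$H = 15$ ($H = \left(-5\right) \left(-3\right) = 15$)
$-56 + H \left(-207 - 36\right) = -56 + 15 \left(-207 - 36\right) = -56 + 15 \left(-243\right) = -56 - 3645 = -3701$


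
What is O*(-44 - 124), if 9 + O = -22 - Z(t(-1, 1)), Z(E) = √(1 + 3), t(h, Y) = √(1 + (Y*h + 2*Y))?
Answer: 5544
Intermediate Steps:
t(h, Y) = √(1 + 2*Y + Y*h) (t(h, Y) = √(1 + (2*Y + Y*h)) = √(1 + 2*Y + Y*h))
Z(E) = 2 (Z(E) = √4 = 2)
O = -33 (O = -9 + (-22 - 1*2) = -9 + (-22 - 2) = -9 - 24 = -33)
O*(-44 - 124) = -33*(-44 - 124) = -33*(-168) = 5544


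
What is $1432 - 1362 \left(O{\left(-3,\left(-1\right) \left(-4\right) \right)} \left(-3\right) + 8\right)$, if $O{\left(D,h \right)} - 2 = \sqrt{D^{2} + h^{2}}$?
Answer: $19138$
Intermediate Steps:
$O{\left(D,h \right)} = 2 + \sqrt{D^{2} + h^{2}}$
$1432 - 1362 \left(O{\left(-3,\left(-1\right) \left(-4\right) \right)} \left(-3\right) + 8\right) = 1432 - 1362 \left(\left(2 + \sqrt{\left(-3\right)^{2} + \left(\left(-1\right) \left(-4\right)\right)^{2}}\right) \left(-3\right) + 8\right) = 1432 - 1362 \left(\left(2 + \sqrt{9 + 4^{2}}\right) \left(-3\right) + 8\right) = 1432 - 1362 \left(\left(2 + \sqrt{9 + 16}\right) \left(-3\right) + 8\right) = 1432 - 1362 \left(\left(2 + \sqrt{25}\right) \left(-3\right) + 8\right) = 1432 - 1362 \left(\left(2 + 5\right) \left(-3\right) + 8\right) = 1432 - 1362 \left(7 \left(-3\right) + 8\right) = 1432 - 1362 \left(-21 + 8\right) = 1432 - -17706 = 1432 + 17706 = 19138$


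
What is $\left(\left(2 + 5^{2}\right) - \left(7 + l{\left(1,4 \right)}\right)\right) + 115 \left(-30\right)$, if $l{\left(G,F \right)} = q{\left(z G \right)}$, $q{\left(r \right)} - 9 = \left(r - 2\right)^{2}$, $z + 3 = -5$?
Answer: $-3539$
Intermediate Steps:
$z = -8$ ($z = -3 - 5 = -8$)
$q{\left(r \right)} = 9 + \left(-2 + r\right)^{2}$ ($q{\left(r \right)} = 9 + \left(r - 2\right)^{2} = 9 + \left(-2 + r\right)^{2}$)
$l{\left(G,F \right)} = 9 + \left(-2 - 8 G\right)^{2}$
$\left(\left(2 + 5^{2}\right) - \left(7 + l{\left(1,4 \right)}\right)\right) + 115 \left(-30\right) = \left(\left(2 + 5^{2}\right) - \left(20 + 32 + 64\right)\right) + 115 \left(-30\right) = \left(\left(2 + 25\right) - \left(52 + 64\right)\right) - 3450 = \left(27 - 116\right) - 3450 = -89 - 3450 = -3539$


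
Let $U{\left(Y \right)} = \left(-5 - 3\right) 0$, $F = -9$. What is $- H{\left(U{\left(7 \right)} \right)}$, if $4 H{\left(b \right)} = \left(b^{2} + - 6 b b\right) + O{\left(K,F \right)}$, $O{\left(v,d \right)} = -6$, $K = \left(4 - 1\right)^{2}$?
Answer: $\frac{3}{2} \approx 1.5$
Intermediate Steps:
$K = 9$ ($K = 3^{2} = 9$)
$U{\left(Y \right)} = 0$ ($U{\left(Y \right)} = \left(-8\right) 0 = 0$)
$H{\left(b \right)} = - \frac{3}{2} - \frac{5 b^{2}}{4}$ ($H{\left(b \right)} = \frac{\left(b^{2} + - 6 b b\right) - 6}{4} = \frac{\left(b^{2} - 6 b^{2}\right) - 6}{4} = \frac{- 5 b^{2} - 6}{4} = \frac{-6 - 5 b^{2}}{4} = - \frac{3}{2} - \frac{5 b^{2}}{4}$)
$- H{\left(U{\left(7 \right)} \right)} = - (- \frac{3}{2} - \frac{5 \cdot 0^{2}}{4}) = - (- \frac{3}{2} - 0) = - (- \frac{3}{2} + 0) = \left(-1\right) \left(- \frac{3}{2}\right) = \frac{3}{2}$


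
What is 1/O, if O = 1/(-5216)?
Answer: -5216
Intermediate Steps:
O = -1/5216 ≈ -0.00019172
1/O = 1/(-1/5216) = -5216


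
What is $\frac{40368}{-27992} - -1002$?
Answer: $\frac{3500952}{3499} \approx 1000.6$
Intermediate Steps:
$\frac{40368}{-27992} - -1002 = 40368 \left(- \frac{1}{27992}\right) + \left(-109 + 1111\right) = - \frac{5046}{3499} + 1002 = \frac{3500952}{3499}$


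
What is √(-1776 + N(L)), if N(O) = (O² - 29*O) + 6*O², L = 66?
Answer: 3*√2978 ≈ 163.71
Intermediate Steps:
N(O) = -29*O + 7*O²
√(-1776 + N(L)) = √(-1776 + 66*(-29 + 7*66)) = √(-1776 + 66*(-29 + 462)) = √(-1776 + 66*433) = √(-1776 + 28578) = √26802 = 3*√2978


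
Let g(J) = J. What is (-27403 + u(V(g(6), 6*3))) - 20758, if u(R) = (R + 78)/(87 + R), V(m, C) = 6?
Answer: -1492963/31 ≈ -48160.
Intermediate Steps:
u(R) = (78 + R)/(87 + R)
(-27403 + u(V(g(6), 6*3))) - 20758 = (-27403 + (78 + 6)/(87 + 6)) - 20758 = (-27403 + 84/93) - 20758 = (-27403 + (1/93)*84) - 20758 = (-27403 + 28/31) - 20758 = -849465/31 - 20758 = -1492963/31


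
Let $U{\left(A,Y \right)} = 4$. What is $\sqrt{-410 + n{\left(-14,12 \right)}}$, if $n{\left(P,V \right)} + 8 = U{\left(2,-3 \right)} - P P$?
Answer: $i \sqrt{610} \approx 24.698 i$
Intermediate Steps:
$n{\left(P,V \right)} = -4 - P^{2}$ ($n{\left(P,V \right)} = -8 - \left(-4 + P P\right) = -8 - \left(-4 + P^{2}\right) = -4 - P^{2}$)
$\sqrt{-410 + n{\left(-14,12 \right)}} = \sqrt{-410 - 200} = \sqrt{-610} = i \sqrt{610}$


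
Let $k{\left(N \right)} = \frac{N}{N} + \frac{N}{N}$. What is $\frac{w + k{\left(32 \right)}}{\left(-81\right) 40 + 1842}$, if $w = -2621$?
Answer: $\frac{873}{466} \approx 1.8734$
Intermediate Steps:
$k{\left(N \right)} = 2$ ($k{\left(N \right)} = 1 + 1 = 2$)
$\frac{w + k{\left(32 \right)}}{\left(-81\right) 40 + 1842} = \frac{-2621 + 2}{\left(-81\right) 40 + 1842} = - \frac{2619}{-3240 + 1842} = - \frac{2619}{-1398} = \left(-2619\right) \left(- \frac{1}{1398}\right) = \frac{873}{466}$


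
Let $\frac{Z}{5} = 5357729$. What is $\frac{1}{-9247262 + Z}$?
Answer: $\frac{1}{17541383} \approx 5.7008 \cdot 10^{-8}$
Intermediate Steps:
$Z = 26788645$ ($Z = 5 \cdot 5357729 = 26788645$)
$\frac{1}{-9247262 + Z} = \frac{1}{-9247262 + 26788645} = \frac{1}{17541383}$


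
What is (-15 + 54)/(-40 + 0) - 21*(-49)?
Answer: 41121/40 ≈ 1028.0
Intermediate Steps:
(-15 + 54)/(-40 + 0) - 21*(-49) = 39/(-40) + 1029 = 39*(-1/40) + 1029 = -39/40 + 1029 = 41121/40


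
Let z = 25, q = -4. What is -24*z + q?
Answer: -604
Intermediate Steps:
-24*z + q = -24*25 - 4 = -600 - 4 = -604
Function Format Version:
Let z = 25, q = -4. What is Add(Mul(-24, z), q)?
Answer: -604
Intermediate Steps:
Add(Mul(-24, z), q) = Add(Mul(-24, 25), -4) = Add(-600, -4) = -604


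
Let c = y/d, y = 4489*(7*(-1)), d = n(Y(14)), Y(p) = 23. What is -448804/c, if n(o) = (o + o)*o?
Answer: 474834632/31423 ≈ 15111.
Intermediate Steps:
n(o) = 2*o² (n(o) = (2*o)*o = 2*o²)
d = 1058 (d = 2*23² = 2*529 = 1058)
y = -31423 (y = 4489*(-7) = -31423)
c = -31423/1058 ≈ -29.700
-448804/c = -448804/(-31423/1058) = -448804*(-1058/31423) = 474834632/31423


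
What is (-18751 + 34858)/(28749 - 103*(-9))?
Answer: 5369/9892 ≈ 0.54276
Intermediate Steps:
(-18751 + 34858)/(28749 - 103*(-9)) = 16107/(28749 + 927) = 16107/29676 = 16107*(1/29676) = 5369/9892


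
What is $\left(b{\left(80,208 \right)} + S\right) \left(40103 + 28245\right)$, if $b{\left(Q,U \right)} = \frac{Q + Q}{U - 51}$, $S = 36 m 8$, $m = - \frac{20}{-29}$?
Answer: $\frac{62125598080}{4553} \approx 1.3645 \cdot 10^{7}$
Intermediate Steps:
$m = \frac{20}{29}$ ($m = \left(-20\right) \left(- \frac{1}{29}\right) = \frac{20}{29} \approx 0.68966$)
$S = \frac{5760}{29}$ ($S = 36 \cdot \frac{20}{29} \cdot 8 = \frac{720}{29} \cdot 8 = \frac{5760}{29} \approx 198.62$)
$b{\left(Q,U \right)} = \frac{2 Q}{-51 + U}$
$\left(b{\left(80,208 \right)} + S\right) \left(40103 + 28245\right) = \left(2 \cdot 80 \frac{1}{-51 + 208} + \frac{5760}{29}\right) \left(40103 + 28245\right) = \left(2 \cdot 80 \cdot \frac{1}{157} + \frac{5760}{29}\right) 68348 = \left(\frac{160}{157} + \frac{5760}{29}\right) 68348 = \frac{908960}{4553} \cdot 68348 = \frac{62125598080}{4553}$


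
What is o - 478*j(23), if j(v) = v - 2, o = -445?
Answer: -10483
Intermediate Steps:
j(v) = -2 + v
o - 478*j(23) = -445 - 478*(-2 + 23) = -445 - 478*21 = -445 - 10038 = -10483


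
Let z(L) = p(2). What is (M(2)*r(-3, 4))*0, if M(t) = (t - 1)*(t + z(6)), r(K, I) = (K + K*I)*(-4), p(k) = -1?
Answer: 0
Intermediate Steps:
z(L) = -1
r(K, I) = -4*K - 4*I*K (r(K, I) = (K + I*K)*(-4) = -4*K - 4*I*K)
M(t) = (-1 + t)² (M(t) = (t - 1)*(t - 1) = (-1 + t)*(-1 + t) = (-1 + t)²)
(M(2)*r(-3, 4))*0 = ((1 + 2² - 2*2)*(-4*(-3)*(1 + 4)))*0 = ((1 + 4 - 4)*(-4*(-3)*5))*0 = (1*60)*0 = 60*0 = 0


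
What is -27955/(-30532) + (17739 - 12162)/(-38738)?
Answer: 456321913/591374308 ≈ 0.77163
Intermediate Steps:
-27955/(-30532) + (17739 - 12162)/(-38738) = -27955*(-1/30532) + 5577*(-1/38738) = 27955/30532 - 5577/38738 = 456321913/591374308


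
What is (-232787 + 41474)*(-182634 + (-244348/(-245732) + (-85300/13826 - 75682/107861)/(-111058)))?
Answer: 88874326805763372249984729453/2543622019012765301 ≈ 3.4940e+10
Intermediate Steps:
(-232787 + 41474)*(-182634 + (-244348/(-245732) + (-85300/13826 - 75682/107861)/(-111058))) = -191313*(-182634 + (-244348*(-1/245732) + (-85300*1/13826 - 75682*1/107861)*(-1/111058))) = -191313*(-182634 + (61087/61433 + (-42650/6913 - 75682/107861)*(-1/111058))) = -191313*(-182634 + (61087/61433 - 5123461316/745643093*(-1/111058))) = -191313*(-182634 + (61087/61433 + 2561730658/41404815311197)) = -191313*(-182634 + 2529453327714604053/2543622019012765301) = -191313*(-464549334367049663378781/2543622019012765301) = 88874326805763372249984729453/2543622019012765301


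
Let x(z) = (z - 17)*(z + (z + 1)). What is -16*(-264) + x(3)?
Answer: 4126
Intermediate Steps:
x(z) = (1 + 2*z)*(-17 + z) (x(z) = (-17 + z)*(z + (1 + z)) = (-17 + z)*(1 + 2*z) = (1 + 2*z)*(-17 + z))
-16*(-264) + x(3) = -16*(-264) + (-17 - 33*3 + 2*3²) = 4224 + (-17 - 99 + 2*9) = 4224 + (-17 - 99 + 18) = 4224 - 98 = 4126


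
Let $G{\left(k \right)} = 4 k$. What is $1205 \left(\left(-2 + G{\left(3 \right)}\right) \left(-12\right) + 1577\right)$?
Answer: $1755685$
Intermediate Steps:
$1205 \left(\left(-2 + G{\left(3 \right)}\right) \left(-12\right) + 1577\right) = 1205 \left(\left(-2 + 4 \cdot 3\right) \left(-12\right) + 1577\right) = 1205 \left(\left(-2 + 12\right) \left(-12\right) + 1577\right) = 1205 \left(10 \left(-12\right) + 1577\right) = 1205 \left(-120 + 1577\right) = 1205 \cdot 1457 = 1755685$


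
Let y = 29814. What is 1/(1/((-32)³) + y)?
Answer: 32768/976945151 ≈ 3.3541e-5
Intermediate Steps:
1/(1/((-32)³) + y) = 1/(1/((-32)³) + 29814) = 1/(1/(-32768) + 29814) = 1/(-1/32768 + 29814) = 1/(976945151/32768) = 32768/976945151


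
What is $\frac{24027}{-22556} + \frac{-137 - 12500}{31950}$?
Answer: $- \frac{526351411}{360332100} \approx -1.4607$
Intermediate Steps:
$\frac{24027}{-22556} + \frac{-137 - 12500}{31950} = 24027 \left(- \frac{1}{22556}\right) + \left(-137 - 12500\right) \frac{1}{31950} = - \frac{24027}{22556} - \frac{12637}{31950} = - \frac{526351411}{360332100}$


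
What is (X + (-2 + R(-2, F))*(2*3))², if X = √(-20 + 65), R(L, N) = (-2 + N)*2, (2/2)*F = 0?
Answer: 1341 - 216*√5 ≈ 858.01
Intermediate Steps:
F = 0
R(L, N) = -4 + 2*N
X = 3*√5 (X = √45 = 3*√5 ≈ 6.7082)
(X + (-2 + R(-2, F))*(2*3))² = (3*√5 + (-2 + (-4 + 2*0))*(2*3))² = (3*√5 + (-2 + (-4 + 0))*6)² = (3*√5 + (-2 - 4)*6)² = (3*√5 - 6*6)² = (3*√5 - 36)² = (-36 + 3*√5)²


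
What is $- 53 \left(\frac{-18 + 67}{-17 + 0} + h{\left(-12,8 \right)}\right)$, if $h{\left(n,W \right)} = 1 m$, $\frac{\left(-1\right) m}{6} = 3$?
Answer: $\frac{18815}{17} \approx 1106.8$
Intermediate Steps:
$m = -18$ ($m = \left(-6\right) 3 = -18$)
$h{\left(n,W \right)} = -18$ ($h{\left(n,W \right)} = 1 \left(-18\right) = -18$)
$- 53 \left(\frac{-18 + 67}{-17 + 0} + h{\left(-12,8 \right)}\right) = - 53 \left(\frac{-18 + 67}{-17 + 0} - 18\right) = - 53 \left(\frac{49}{-17} - 18\right) = - 53 \left(49 \left(- \frac{1}{17}\right) - 18\right) = - 53 \left(- \frac{49}{17} - 18\right) = \left(-53\right) \left(- \frac{355}{17}\right) = \frac{18815}{17}$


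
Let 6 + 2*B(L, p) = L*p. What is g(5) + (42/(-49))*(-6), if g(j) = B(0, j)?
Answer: 15/7 ≈ 2.1429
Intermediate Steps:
B(L, p) = -3 + L*p/2 (B(L, p) = -3 + (L*p)/2 = -3 + L*p/2)
g(j) = -3 (g(j) = -3 + (1/2)*0*j = -3 + 0 = -3)
g(5) + (42/(-49))*(-6) = -3 + (42/(-49))*(-6) = -3 + (42*(-1/49))*(-6) = -3 - 6/7*(-6) = -3 + 36/7 = 15/7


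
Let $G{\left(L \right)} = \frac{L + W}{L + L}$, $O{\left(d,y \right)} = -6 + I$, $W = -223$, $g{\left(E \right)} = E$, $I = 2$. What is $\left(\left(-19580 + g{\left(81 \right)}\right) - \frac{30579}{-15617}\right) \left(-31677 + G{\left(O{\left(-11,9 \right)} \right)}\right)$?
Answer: $\frac{9636541204307}{15617} \approx 6.1705 \cdot 10^{8}$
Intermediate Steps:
$O{\left(d,y \right)} = -4$ ($O{\left(d,y \right)} = -6 + 2 = -4$)
$G{\left(L \right)} = \frac{-223 + L}{2 L}$ ($G{\left(L \right)} = \frac{L - 223}{L + L} = \frac{-223 + L}{2 L}$)
$\left(\left(-19580 + g{\left(81 \right)}\right) - \frac{30579}{-15617}\right) \left(-31677 + G{\left(O{\left(-11,9 \right)} \right)}\right) = \left(\left(-19580 + 81\right) - \frac{30579}{-15617}\right) \left(-31677 + \frac{-223 - 4}{2 \left(-4\right)}\right) = \left(-19499 - - \frac{30579}{15617}\right) \left(-31677 + \frac{1}{2} \left(- \frac{1}{4}\right) \left(-227\right)\right) = \left(-19499 + \frac{30579}{15617}\right) \left(-31677 + \frac{227}{8}\right) = \left(- \frac{304485304}{15617}\right) \left(- \frac{253189}{8}\right) = \frac{9636541204307}{15617}$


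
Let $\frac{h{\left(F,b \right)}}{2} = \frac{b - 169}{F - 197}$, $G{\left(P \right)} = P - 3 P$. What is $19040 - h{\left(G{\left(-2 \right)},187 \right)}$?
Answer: $\frac{3674756}{193} \approx 19040.0$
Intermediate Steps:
$G{\left(P \right)} = - 2 P$
$h{\left(F,b \right)} = \frac{2 \left(-169 + b\right)}{-197 + F}$ ($h{\left(F,b \right)} = 2 \frac{b - 169}{F - 197} = 2 \frac{-169 + b}{-197 + F} = \frac{2 \left(-169 + b\right)}{-197 + F}$)
$19040 - h{\left(G{\left(-2 \right)},187 \right)} = 19040 - \frac{2 \left(-169 + 187\right)}{-197 - -4} = 19040 - 2 \frac{1}{-197 + 4} \cdot 18 = 19040 - 2 \frac{1}{-193} \cdot 18 = 19040 - 2 \left(- \frac{1}{193}\right) 18 = 19040 - - \frac{36}{193} = 19040 + \frac{36}{193} = \frac{3674756}{193}$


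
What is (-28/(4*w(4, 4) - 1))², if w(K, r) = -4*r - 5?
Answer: 784/7225 ≈ 0.10851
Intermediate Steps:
w(K, r) = -5 - 4*r
(-28/(4*w(4, 4) - 1))² = (-28/(4*(-5 - 4*4) - 1))² = (-28/(4*(-5 - 16) - 1))² = (-28/(4*(-21) - 1))² = (-28/(-84 - 1))² = (-28/(-85))² = (-28*(-1/85))² = (28/85)² = 784/7225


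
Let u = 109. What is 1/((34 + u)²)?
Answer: 1/20449 ≈ 4.8902e-5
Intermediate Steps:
1/((34 + u)²) = 1/((34 + 109)²) = 1/(143²) = 1/20449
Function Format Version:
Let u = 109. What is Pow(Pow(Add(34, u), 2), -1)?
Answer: Rational(1, 20449) ≈ 4.8902e-5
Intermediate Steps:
Pow(Pow(Add(34, u), 2), -1) = Pow(Pow(Add(34, 109), 2), -1) = Pow(Pow(143, 2), -1) = Pow(20449, -1) = Rational(1, 20449)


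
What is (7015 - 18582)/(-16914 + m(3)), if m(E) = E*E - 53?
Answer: 11567/16958 ≈ 0.68210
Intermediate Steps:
m(E) = -53 + E² (m(E) = E² - 53 = -53 + E²)
(7015 - 18582)/(-16914 + m(3)) = (7015 - 18582)/(-16914 + (-53 + 3²)) = -11567/(-16914 + (-53 + 9)) = -11567/(-16914 - 44) = -11567/(-16958) = -11567*(-1/16958) = 11567/16958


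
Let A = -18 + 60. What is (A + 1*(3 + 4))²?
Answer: 2401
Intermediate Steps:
A = 42
(A + 1*(3 + 4))² = (42 + 1*(3 + 4))² = (42 + 1*7)² = (42 + 7)² = 49² = 2401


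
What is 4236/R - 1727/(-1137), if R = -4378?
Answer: 1372237/2488893 ≈ 0.55134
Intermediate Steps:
4236/R - 1727/(-1137) = 4236/(-4378) - 1727/(-1137) = 4236*(-1/4378) - 1727*(-1/1137) = -2118/2189 + 1727/1137 = 1372237/2488893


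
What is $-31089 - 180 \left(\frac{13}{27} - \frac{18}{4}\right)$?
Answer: $- \frac{91097}{3} \approx -30366.0$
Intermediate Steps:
$-31089 - 180 \left(\frac{13}{27} - \frac{18}{4}\right) = -31089 - 180 \left(13 \cdot \frac{1}{27} - \frac{9}{2}\right) = -31089 - 180 \left(\frac{13}{27} - \frac{9}{2}\right) = -31089 - - \frac{2170}{3} = -31089 + \frac{2170}{3} = - \frac{91097}{3}$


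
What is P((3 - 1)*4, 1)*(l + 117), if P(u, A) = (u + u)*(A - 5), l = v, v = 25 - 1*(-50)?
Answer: -12288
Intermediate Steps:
v = 75 (v = 25 + 50 = 75)
l = 75
P(u, A) = 2*u*(-5 + A) (P(u, A) = (2*u)*(-5 + A) = 2*u*(-5 + A))
P((3 - 1)*4, 1)*(l + 117) = (2*((3 - 1)*4)*(-5 + 1))*(75 + 117) = (2*(2*4)*(-4))*192 = (2*8*(-4))*192 = -64*192 = -12288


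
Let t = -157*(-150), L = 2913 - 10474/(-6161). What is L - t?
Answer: -127134083/6161 ≈ -20635.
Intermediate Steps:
L = 17957467/6161 (L = 2913 - 10474*(-1)/6161 = 2913 - 1*(-10474/6161) = 2913 + 10474/6161 = 17957467/6161 ≈ 2914.7)
t = 23550
L - t = 17957467/6161 - 1*23550 = 17957467/6161 - 23550 = -127134083/6161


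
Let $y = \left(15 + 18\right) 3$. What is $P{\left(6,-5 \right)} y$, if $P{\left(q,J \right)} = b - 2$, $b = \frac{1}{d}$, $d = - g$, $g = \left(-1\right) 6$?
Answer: $- \frac{363}{2} \approx -181.5$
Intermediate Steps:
$g = -6$
$d = 6$ ($d = \left(-1\right) \left(-6\right) = 6$)
$b = \frac{1}{6} \approx 0.16667$
$P{\left(q,J \right)} = - \frac{11}{6}$ ($P{\left(q,J \right)} = \frac{1}{6} - 2 = - \frac{11}{6}$)
$y = 99$ ($y = 33 \cdot 3 = 99$)
$P{\left(6,-5 \right)} y = \left(- \frac{11}{6}\right) 99 = - \frac{363}{2}$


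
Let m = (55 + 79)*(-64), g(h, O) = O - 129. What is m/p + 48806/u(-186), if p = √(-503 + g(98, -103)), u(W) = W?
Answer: -24403/93 + 8576*I*√15/105 ≈ -262.4 + 316.33*I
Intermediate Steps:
g(h, O) = -129 + O
m = -8576 (m = 134*(-64) = -8576)
p = 7*I*√15 (p = √(-503 + (-129 - 103)) = √(-503 - 232) = √(-735) = 7*I*√15 ≈ 27.111*I)
m/p + 48806/u(-186) = -8576*(-I*√15/105) + 48806/(-186) = -(-8576)*I*√15/105 + 48806*(-1/186) = 8576*I*√15/105 - 24403/93 = -24403/93 + 8576*I*√15/105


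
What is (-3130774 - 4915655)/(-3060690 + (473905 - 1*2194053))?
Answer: 8046429/4780838 ≈ 1.6831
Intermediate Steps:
(-3130774 - 4915655)/(-3060690 + (473905 - 1*2194053)) = -8046429/(-3060690 + (473905 - 2194053)) = -8046429/(-3060690 - 1720148) = -8046429/(-4780838) = -8046429*(-1/4780838) = 8046429/4780838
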